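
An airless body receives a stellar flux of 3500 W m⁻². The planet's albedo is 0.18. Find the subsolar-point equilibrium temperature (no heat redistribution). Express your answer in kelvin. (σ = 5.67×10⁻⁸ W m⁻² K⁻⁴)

T_ss ≈ 474 K

At the subsolar point the surface absorbs S(1−A) and emits σT⁴ per unit area — no factor of 4, since only the local patch is in balance.
T = [3500 × 0.82 / 5.67×10⁻⁸]^(1/4) = (5.06×10¹⁰)^(1/4) = 474 K.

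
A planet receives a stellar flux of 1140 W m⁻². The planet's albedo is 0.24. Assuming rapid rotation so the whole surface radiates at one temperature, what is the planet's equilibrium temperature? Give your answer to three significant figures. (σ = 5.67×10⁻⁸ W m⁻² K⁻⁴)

T_eq ≈ 249 K

Energy balance: absorbed = emitted ⇒ πR²·S(1−A) = 4πR²·σT_eq⁴, so T_eq⁴ = S(1−A)/(4σ).
T_eq = [1140 × 0.76 / (4 × 5.67×10⁻⁸)]^(1/4) = (3.82×10⁹)^(1/4) = 249 K.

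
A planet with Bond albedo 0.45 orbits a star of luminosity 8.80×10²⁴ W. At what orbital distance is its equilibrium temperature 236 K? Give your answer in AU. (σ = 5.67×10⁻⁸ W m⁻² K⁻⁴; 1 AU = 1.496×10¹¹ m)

From T_eq⁴ = L(1−A)/(16πσd²): d = √[L(1−A)/(16πσT_eq⁴)].
d = √[8.80×10²⁴ × 0.55 / (16π × 5.67×10⁻⁸ × (236)⁴)] = 2.34×10¹⁰ m = 0.156 AU.

d ≈ 0.156 AU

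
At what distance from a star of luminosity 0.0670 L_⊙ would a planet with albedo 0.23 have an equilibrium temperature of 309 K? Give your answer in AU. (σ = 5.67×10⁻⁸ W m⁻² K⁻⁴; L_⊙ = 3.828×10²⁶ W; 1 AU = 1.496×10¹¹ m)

L = 0.0670 × 3.828×10²⁶ = 2.56×10²⁵ W.
From T_eq⁴ = L(1−A)/(16πσd²): d = √[L(1−A)/(16πσT_eq⁴)].
d = √[2.56×10²⁵ × 0.77 / (16π × 5.67×10⁻⁸ × (309)⁴)] = 2.76×10¹⁰ m = 0.184 AU.

d ≈ 0.184 AU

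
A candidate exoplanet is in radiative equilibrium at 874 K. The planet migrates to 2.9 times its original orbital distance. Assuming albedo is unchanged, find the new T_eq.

T_eq ≈ 513 K

T_eq ∝ L^(1/4) · d^(−1/2).
T′ = 874 / 2.9^(1/2) = 513 K.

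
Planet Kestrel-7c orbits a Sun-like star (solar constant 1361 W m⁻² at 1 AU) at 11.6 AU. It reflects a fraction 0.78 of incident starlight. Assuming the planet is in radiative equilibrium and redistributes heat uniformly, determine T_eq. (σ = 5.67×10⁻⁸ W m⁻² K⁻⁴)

T_eq ≈ 56.0 K

Flux at 11.6 AU: S = 1361/11.6² = 10.1 W m⁻².
Energy balance: absorbed = emitted ⇒ πR²·S(1−A) = 4πR²·σT_eq⁴, so T_eq⁴ = S(1−A)/(4σ).
T_eq = [10.1 × 0.22 / (4 × 5.67×10⁻⁸)]^(1/4) = (9.81×10⁶)^(1/4) = 56.0 K.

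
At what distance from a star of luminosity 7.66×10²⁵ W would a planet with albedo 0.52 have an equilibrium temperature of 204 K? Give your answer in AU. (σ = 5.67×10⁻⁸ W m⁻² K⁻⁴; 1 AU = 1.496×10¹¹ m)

From T_eq⁴ = L(1−A)/(16πσd²): d = √[L(1−A)/(16πσT_eq⁴)].
d = √[7.66×10²⁵ × 0.48 / (16π × 5.67×10⁻⁸ × (204)⁴)] = 8.63×10¹⁰ m = 0.577 AU.

d ≈ 0.577 AU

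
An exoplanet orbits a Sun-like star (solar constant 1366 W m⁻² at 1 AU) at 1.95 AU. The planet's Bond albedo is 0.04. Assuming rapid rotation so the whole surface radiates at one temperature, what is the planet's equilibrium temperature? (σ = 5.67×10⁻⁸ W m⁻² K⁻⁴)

Flux at 1.95 AU: S = 1366/1.95² = 359 W m⁻².
Energy balance: absorbed = emitted ⇒ πR²·S(1−A) = 4πR²·σT_eq⁴, so T_eq⁴ = S(1−A)/(4σ).
T_eq = [359 × 0.96 / (4 × 5.67×10⁻⁸)]^(1/4) = (1.52×10⁹)^(1/4) = 197 K.

T_eq ≈ 197 K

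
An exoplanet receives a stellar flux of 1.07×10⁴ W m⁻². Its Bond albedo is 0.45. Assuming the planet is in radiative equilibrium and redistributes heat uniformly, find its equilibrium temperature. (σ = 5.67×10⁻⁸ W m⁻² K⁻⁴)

T_eq ≈ 401 K

Energy balance: absorbed = emitted ⇒ πR²·S(1−A) = 4πR²·σT_eq⁴, so T_eq⁴ = S(1−A)/(4σ).
T_eq = [1.07×10⁴ × 0.55 / (4 × 5.67×10⁻⁸)]^(1/4) = (2.59×10¹⁰)^(1/4) = 401 K.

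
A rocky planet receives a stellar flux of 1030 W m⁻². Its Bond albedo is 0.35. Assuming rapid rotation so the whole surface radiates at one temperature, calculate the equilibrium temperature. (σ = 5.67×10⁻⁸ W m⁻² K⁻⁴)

Energy balance: absorbed = emitted ⇒ πR²·S(1−A) = 4πR²·σT_eq⁴, so T_eq⁴ = S(1−A)/(4σ).
T_eq = [1030 × 0.65 / (4 × 5.67×10⁻⁸)]^(1/4) = (2.95×10⁹)^(1/4) = 233 K.

T_eq ≈ 233 K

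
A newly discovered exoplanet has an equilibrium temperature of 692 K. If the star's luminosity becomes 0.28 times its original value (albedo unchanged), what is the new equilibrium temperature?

T_eq ∝ L^(1/4) · d^(−1/2).
T′ = 692 × 0.28^(1/4) = 503 K.

T_eq ≈ 503 K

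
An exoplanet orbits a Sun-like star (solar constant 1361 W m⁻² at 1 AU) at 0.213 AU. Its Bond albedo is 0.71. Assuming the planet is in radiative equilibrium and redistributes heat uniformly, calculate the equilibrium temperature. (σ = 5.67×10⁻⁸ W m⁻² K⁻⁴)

T_eq ≈ 443 K

Flux at 0.213 AU: S = 1361/0.213² = 3.00×10⁴ W m⁻².
Energy balance: absorbed = emitted ⇒ πR²·S(1−A) = 4πR²·σT_eq⁴, so T_eq⁴ = S(1−A)/(4σ).
T_eq = [3.00×10⁴ × 0.29 / (4 × 5.67×10⁻⁸)]^(1/4) = (3.84×10¹⁰)^(1/4) = 443 K.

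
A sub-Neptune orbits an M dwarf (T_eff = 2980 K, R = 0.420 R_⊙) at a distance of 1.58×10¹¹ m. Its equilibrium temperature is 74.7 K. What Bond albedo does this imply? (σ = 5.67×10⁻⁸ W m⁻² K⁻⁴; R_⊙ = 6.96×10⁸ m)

R_⋆ = 0.420 × 6.96×10⁸ = 2.92×10⁸ m.
L = 4πR_⋆²σT_⋆⁴ = 4π(2.92×10⁸)² × 5.67×10⁻⁸ × (2980)⁴ = 4.80×10²⁴ W.
S = L/(4πd²) = 15.3 W m⁻².
From T_eq⁴ = S(1−A)/(4σ): 1−A = 4σT_eq⁴/S.
1−A = 4 × 5.67×10⁻⁸ × (74.7)⁴ / 15.3 = 0.461.

A ≈ 0.54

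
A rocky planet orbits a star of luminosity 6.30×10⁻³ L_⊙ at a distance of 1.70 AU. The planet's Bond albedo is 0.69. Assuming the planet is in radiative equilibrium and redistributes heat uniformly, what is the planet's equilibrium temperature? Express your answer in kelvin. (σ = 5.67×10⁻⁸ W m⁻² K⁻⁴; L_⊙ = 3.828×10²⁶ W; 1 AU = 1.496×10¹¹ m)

d = 1.70 AU = 2.54×10¹¹ m.
L = 6.30×10⁻³ × 3.828×10²⁶ = 2.41×10²⁴ W.
Flux: S = L/(4πd²) = 2.41×10²⁴/(4π×(2.54×10¹¹)²) = 2.97 W m⁻².
Energy balance: absorbed = emitted ⇒ πR²·S(1−A) = 4πR²·σT_eq⁴, so T_eq⁴ = S(1−A)/(4σ).
T_eq = [2.97 × 0.31 / (4 × 5.67×10⁻⁸)]^(1/4) = (4.06×10⁶)^(1/4) = 44.9 K.

T_eq ≈ 44.9 K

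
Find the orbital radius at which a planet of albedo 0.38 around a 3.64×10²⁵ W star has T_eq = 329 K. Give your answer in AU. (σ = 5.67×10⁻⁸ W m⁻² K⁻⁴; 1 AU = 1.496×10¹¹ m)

From T_eq⁴ = L(1−A)/(16πσd²): d = √[L(1−A)/(16πσT_eq⁴)].
d = √[3.64×10²⁵ × 0.62 / (16π × 5.67×10⁻⁸ × (329)⁴)] = 2.60×10¹⁰ m = 0.174 AU.

d ≈ 0.174 AU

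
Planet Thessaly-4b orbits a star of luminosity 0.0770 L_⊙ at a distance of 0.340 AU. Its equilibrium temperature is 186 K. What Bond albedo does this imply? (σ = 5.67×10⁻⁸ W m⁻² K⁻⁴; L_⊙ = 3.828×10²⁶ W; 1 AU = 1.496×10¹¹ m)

A ≈ 0.70

d = 0.340 AU = 5.09×10¹⁰ m.
L = 0.0770 × 3.828×10²⁶ = 2.95×10²⁵ W.
Flux: S = L/(4πd²) = 2.95×10²⁵/(4π×(5.09×10¹⁰)²) = 907 W m⁻².
From T_eq⁴ = S(1−A)/(4σ): 1−A = 4σT_eq⁴/S.
1−A = 4 × 5.67×10⁻⁸ × (186)⁴ / 907 = 0.299.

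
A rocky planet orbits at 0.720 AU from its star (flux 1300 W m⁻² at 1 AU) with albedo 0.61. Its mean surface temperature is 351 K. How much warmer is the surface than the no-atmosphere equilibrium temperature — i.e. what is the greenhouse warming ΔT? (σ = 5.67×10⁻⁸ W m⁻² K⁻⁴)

S = 1300/0.720² = 2508 W m⁻².
T_eq = [S(1−A)/(4σ)]^(1/4) = [2508×0.39/(4×5.67×10⁻⁸)]^(1/4) = 256.3 K.
ΔT = T_surf − T_eq = 351 − 256.3.

ΔT ≈ 94.7 K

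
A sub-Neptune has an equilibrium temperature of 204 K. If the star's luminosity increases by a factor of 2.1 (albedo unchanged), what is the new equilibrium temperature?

T_eq ∝ L^(1/4) · d^(−1/2).
T′ = 204 × 2.1^(1/4) = 246 K.

T_eq ≈ 246 K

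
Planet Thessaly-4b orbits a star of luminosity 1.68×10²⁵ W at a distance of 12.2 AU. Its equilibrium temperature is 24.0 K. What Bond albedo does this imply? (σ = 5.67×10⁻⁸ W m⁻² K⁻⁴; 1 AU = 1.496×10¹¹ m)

A ≈ 0.81

d = 12.2 AU = 1.83×10¹² m.
Flux: S = L/(4πd²) = 1.68×10²⁵/(4π×(1.83×10¹²)²) = 0.401 W m⁻².
From T_eq⁴ = S(1−A)/(4σ): 1−A = 4σT_eq⁴/S.
1−A = 4 × 5.67×10⁻⁸ × (24.0)⁴ / 0.401 = 0.187.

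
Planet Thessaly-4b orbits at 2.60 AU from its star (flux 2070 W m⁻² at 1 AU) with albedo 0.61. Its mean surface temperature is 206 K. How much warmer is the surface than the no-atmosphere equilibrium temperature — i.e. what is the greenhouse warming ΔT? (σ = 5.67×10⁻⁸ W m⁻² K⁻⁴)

S = 2070/2.60² = 306.2 W m⁻².
T_eq = [S(1−A)/(4σ)]^(1/4) = [306.2×0.39/(4×5.67×10⁻⁸)]^(1/4) = 151.5 K.
ΔT = T_surf − T_eq = 206 − 151.5.

ΔT ≈ 54.5 K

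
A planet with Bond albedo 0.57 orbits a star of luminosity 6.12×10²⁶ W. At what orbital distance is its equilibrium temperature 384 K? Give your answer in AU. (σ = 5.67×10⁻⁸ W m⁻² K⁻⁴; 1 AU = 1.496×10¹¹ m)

d ≈ 0.436 AU

From T_eq⁴ = L(1−A)/(16πσd²): d = √[L(1−A)/(16πσT_eq⁴)].
d = √[6.12×10²⁶ × 0.43 / (16π × 5.67×10⁻⁸ × (384)⁴)] = 6.52×10¹⁰ m = 0.436 AU.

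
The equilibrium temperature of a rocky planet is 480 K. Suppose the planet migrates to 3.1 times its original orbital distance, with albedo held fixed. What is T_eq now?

T_eq ≈ 273 K

T_eq ∝ L^(1/4) · d^(−1/2).
T′ = 480 / 3.1^(1/2) = 273 K.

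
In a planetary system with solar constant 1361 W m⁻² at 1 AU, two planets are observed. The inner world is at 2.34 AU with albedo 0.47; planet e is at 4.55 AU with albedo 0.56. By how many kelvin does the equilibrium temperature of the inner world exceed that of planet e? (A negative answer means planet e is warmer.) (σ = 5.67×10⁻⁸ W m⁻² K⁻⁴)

ΔT ≈ 49.0 K

T_eq = [S₀(1−A)/(4σd²)]^(1/4), so T ∝ (1−A)^(1/4) / √d.
T₁ = [1361×0.53/(4×5.67×10⁻⁸×2.34²)]^(1/4) = 155.24 K.
T₂ = [1361×0.44/(4×5.67×10⁻⁸×4.55²)]^(1/4) = 106.27 K.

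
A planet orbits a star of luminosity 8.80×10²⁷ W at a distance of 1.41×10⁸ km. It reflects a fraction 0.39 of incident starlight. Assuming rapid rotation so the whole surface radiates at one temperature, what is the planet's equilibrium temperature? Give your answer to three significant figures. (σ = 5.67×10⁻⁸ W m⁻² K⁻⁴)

d = 1.41×10⁸ km = 1.41×10¹¹ m.
Flux: S = L/(4πd²) = 8.80×10²⁷/(4π×(1.41×10¹¹)²) = 3.52×10⁴ W m⁻².
Energy balance: absorbed = emitted ⇒ πR²·S(1−A) = 4πR²·σT_eq⁴, so T_eq⁴ = S(1−A)/(4σ).
T_eq = [3.52×10⁴ × 0.61 / (4 × 5.67×10⁻⁸)]^(1/4) = (9.47×10¹⁰)^(1/4) = 555 K.

T_eq ≈ 555 K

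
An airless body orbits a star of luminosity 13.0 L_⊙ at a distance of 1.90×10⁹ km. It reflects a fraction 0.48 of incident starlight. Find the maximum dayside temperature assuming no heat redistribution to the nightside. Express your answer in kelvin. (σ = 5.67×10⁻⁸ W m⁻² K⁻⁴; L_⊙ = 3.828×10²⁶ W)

T_ss ≈ 178 K

d = 1.90×10⁹ km = 1.90×10¹² m.
L = 13.0 × 3.828×10²⁶ = 4.98×10²⁷ W.
Flux: S = L/(4πd²) = 4.98×10²⁷/(4π×(1.90×10¹²)²) = 110 W m⁻².
With no redistribution each surface element balances locally: S(1−A) = σT⁴.
T = [110 × 0.52 / 5.67×10⁻⁸]^(1/4) = (1.01×10⁹)^(1/4) = 178 K.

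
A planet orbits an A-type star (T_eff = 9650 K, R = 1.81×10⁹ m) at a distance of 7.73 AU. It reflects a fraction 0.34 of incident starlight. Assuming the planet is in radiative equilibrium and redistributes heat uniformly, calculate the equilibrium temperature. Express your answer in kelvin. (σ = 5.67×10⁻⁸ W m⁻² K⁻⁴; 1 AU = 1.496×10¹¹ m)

d = 7.73 AU = 1.16×10¹² m.
L = 4πR_⋆²σT_⋆⁴ = 4π(1.81×10⁹)² × 5.67×10⁻⁸ × (9650)⁴ = 2.02×10²⁸ W.
S = L/(4πd²) = 1200 W m⁻².
Energy balance: absorbed = emitted ⇒ πR²·S(1−A) = 4πR²·σT_eq⁴, so T_eq⁴ = S(1−A)/(4σ).
T_eq = [1200 × 0.66 / (4 × 5.67×10⁻⁸)]^(1/4) = (3.51×10⁹)^(1/4) = 243 K.

T_eq ≈ 243 K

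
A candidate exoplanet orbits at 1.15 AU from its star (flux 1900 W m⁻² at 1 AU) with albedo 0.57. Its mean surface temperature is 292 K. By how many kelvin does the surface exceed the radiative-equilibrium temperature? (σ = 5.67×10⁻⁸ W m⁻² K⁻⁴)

ΔT ≈ 63.5 K

S = 1900/1.15² = 1437 W m⁻².
T_eq = [S(1−A)/(4σ)]^(1/4) = [1437×0.43/(4×5.67×10⁻⁸)]^(1/4) = 228.5 K.
ΔT = T_surf − T_eq = 292 − 228.5.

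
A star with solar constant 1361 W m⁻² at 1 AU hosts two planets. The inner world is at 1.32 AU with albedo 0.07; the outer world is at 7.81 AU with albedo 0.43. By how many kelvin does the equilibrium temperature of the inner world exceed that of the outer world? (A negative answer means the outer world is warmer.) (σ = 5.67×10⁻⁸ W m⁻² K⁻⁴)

ΔT ≈ 151.4 K

T_eq = [S₀(1−A)/(4σd²)]^(1/4), so T ∝ (1−A)^(1/4) / √d.
T₁ = [1361×0.93/(4×5.67×10⁻⁸×1.32²)]^(1/4) = 237.90 K.
T₂ = [1361×0.57/(4×5.67×10⁻⁸×7.81²)]^(1/4) = 86.54 K.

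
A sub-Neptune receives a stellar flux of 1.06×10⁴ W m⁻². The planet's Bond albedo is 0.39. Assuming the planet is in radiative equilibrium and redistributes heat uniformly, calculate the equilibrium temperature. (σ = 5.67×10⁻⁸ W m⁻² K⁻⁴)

Energy balance: absorbed = emitted ⇒ πR²·S(1−A) = 4πR²·σT_eq⁴, so T_eq⁴ = S(1−A)/(4σ).
T_eq = [1.06×10⁴ × 0.61 / (4 × 5.67×10⁻⁸)]^(1/4) = (2.85×10¹⁰)^(1/4) = 411 K.

T_eq ≈ 411 K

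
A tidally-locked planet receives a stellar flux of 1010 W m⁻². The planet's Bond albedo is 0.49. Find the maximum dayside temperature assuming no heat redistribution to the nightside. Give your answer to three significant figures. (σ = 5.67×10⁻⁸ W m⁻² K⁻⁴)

T_ss ≈ 309 K

With no redistribution each surface element balances locally: S(1−A) = σT⁴.
T = [1010 × 0.51 / 5.67×10⁻⁸]^(1/4) = (9.08×10⁹)^(1/4) = 309 K.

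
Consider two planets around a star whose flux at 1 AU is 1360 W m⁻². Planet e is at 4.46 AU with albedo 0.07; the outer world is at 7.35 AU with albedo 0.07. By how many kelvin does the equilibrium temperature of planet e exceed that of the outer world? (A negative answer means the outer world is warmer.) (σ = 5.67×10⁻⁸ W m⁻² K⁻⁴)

T_eq = [S₀(1−A)/(4σd²)]^(1/4), so T ∝ (1−A)^(1/4) / √d.
T₁ = [1360×0.93/(4×5.67×10⁻⁸×4.46²)]^(1/4) = 129.40 K.
T₂ = [1360×0.93/(4×5.67×10⁻⁸×7.35²)]^(1/4) = 100.80 K.

ΔT ≈ 28.6 K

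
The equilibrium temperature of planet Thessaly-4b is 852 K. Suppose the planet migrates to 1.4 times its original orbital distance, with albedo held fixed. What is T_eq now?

T_eq ∝ L^(1/4) · d^(−1/2).
T′ = 852 / 1.4^(1/2) = 720 K.

T_eq ≈ 720 K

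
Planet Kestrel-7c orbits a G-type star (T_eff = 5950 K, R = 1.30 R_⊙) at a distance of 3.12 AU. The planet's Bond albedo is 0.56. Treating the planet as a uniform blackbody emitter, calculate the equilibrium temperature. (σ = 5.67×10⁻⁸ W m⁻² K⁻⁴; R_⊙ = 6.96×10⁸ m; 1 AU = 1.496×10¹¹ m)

R_⋆ = 1.30 × 6.96×10⁸ = 9.05×10⁸ m.
d = 3.12 AU = 4.67×10¹¹ m.
L = 4πR_⋆²σT_⋆⁴ = 4π(9.05×10⁸)² × 5.67×10⁻⁸ × (5950)⁴ = 7.31×10²⁶ W.
S = L/(4πd²) = 267 W m⁻².
Energy balance: absorbed = emitted ⇒ πR²·S(1−A) = 4πR²·σT_eq⁴, so T_eq⁴ = S(1−A)/(4σ).
T_eq = [267 × 0.44 / (4 × 5.67×10⁻⁸)]^(1/4) = (5.18×10⁸)^(1/4) = 151 K.

T_eq ≈ 151 K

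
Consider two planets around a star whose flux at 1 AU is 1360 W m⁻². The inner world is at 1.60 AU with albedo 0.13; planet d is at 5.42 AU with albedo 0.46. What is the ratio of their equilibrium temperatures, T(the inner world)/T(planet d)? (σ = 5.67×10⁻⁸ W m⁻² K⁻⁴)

T_eq = [S₀(1−A)/(4σd²)]^(1/4), so T ∝ (1−A)^(1/4) / √d.
T₁ = [1360×0.87/(4×5.67×10⁻⁸×1.60²)]^(1/4) = 212.47 K.
T₂ = [1360×0.54/(4×5.67×10⁻⁸×5.42²)]^(1/4) = 102.46 K.

T₁/T₂ ≈ 2.074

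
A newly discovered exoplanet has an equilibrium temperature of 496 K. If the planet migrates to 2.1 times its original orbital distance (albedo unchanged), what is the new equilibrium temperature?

T_eq ≈ 342 K

T_eq ∝ L^(1/4) · d^(−1/2).
T′ = 496 / 2.1^(1/2) = 342 K.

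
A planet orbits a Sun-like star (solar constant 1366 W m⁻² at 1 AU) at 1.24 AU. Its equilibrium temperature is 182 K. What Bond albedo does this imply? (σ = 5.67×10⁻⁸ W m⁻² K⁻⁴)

Flux at 1.24 AU: S = 1366/1.24² = 888 W m⁻².
From T_eq⁴ = S(1−A)/(4σ): 1−A = 4σT_eq⁴/S.
1−A = 4 × 5.67×10⁻⁸ × (182)⁴ / 888 = 0.280.

A ≈ 0.72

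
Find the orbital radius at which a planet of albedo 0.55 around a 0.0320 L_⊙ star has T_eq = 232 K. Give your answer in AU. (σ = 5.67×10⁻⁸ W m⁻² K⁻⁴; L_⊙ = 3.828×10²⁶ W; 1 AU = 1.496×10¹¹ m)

d ≈ 0.173 AU

L = 0.0320 × 3.828×10²⁶ = 1.22×10²⁵ W.
From T_eq⁴ = L(1−A)/(16πσd²): d = √[L(1−A)/(16πσT_eq⁴)].
d = √[1.22×10²⁵ × 0.45 / (16π × 5.67×10⁻⁸ × (232)⁴)] = 2.58×10¹⁰ m = 0.173 AU.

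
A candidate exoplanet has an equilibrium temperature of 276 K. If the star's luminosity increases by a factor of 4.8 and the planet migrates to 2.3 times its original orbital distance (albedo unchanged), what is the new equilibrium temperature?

T_eq ∝ L^(1/4) · d^(−1/2).
T′ = 276 × 4.8^(1/4) / 2.3^(1/2) = 269 K.

T_eq ≈ 269 K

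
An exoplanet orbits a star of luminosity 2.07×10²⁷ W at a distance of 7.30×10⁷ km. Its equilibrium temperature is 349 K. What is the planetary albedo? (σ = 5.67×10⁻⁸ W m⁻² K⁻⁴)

d = 7.30×10⁷ km = 7.30×10¹⁰ m.
Flux: S = L/(4πd²) = 2.07×10²⁷/(4π×(7.30×10¹⁰)²) = 3.09×10⁴ W m⁻².
From T_eq⁴ = S(1−A)/(4σ): 1−A = 4σT_eq⁴/S.
1−A = 4 × 5.67×10⁻⁸ × (349)⁴ / 3.09×10⁴ = 0.109.

A ≈ 0.89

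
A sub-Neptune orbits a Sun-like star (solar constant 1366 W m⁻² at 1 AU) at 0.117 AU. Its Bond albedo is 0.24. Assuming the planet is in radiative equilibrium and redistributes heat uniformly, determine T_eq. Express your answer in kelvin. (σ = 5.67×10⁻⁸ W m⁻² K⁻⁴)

Flux at 0.117 AU: S = 1366/0.117² = 9.98×10⁴ W m⁻².
Energy balance: absorbed = emitted ⇒ πR²·S(1−A) = 4πR²·σT_eq⁴, so T_eq⁴ = S(1−A)/(4σ).
T_eq = [9.98×10⁴ × 0.76 / (4 × 5.67×10⁻⁸)]^(1/4) = (3.34×10¹¹)^(1/4) = 760 K.

T_eq ≈ 760 K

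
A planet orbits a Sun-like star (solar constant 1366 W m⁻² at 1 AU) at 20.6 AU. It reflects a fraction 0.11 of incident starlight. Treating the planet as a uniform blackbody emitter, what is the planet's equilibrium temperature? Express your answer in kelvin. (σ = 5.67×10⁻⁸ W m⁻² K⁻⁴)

T_eq ≈ 59.6 K

Flux at 20.6 AU: S = 1366/20.6² = 3.22 W m⁻².
Energy balance: absorbed = emitted ⇒ πR²·S(1−A) = 4πR²·σT_eq⁴, so T_eq⁴ = S(1−A)/(4σ).
T_eq = [3.22 × 0.89 / (4 × 5.67×10⁻⁸)]^(1/4) = (1.26×10⁷)^(1/4) = 59.6 K.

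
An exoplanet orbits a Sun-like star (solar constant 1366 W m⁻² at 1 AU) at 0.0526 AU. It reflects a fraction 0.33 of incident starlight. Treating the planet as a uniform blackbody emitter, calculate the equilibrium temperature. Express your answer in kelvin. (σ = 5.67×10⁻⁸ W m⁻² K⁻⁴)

Flux at 0.0526 AU: S = 1366/0.0526² = 4.94×10⁵ W m⁻².
Energy balance: absorbed = emitted ⇒ πR²·S(1−A) = 4πR²·σT_eq⁴, so T_eq⁴ = S(1−A)/(4σ).
T_eq = [4.94×10⁵ × 0.67 / (4 × 5.67×10⁻⁸)]^(1/4) = (1.46×10¹²)^(1/4) = 1100 K.

T_eq ≈ 1100 K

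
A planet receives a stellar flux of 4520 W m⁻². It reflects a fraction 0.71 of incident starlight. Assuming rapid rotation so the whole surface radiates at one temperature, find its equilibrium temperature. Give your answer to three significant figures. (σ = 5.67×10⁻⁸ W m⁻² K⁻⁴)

Energy balance: absorbed = emitted ⇒ πR²·S(1−A) = 4πR²·σT_eq⁴, so T_eq⁴ = S(1−A)/(4σ).
T_eq = [4520 × 0.29 / (4 × 5.67×10⁻⁸)]^(1/4) = (5.78×10⁹)^(1/4) = 276 K.

T_eq ≈ 276 K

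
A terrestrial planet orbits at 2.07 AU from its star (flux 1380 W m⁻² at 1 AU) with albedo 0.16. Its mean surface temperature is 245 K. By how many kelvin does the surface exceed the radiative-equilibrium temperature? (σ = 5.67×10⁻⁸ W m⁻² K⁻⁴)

S = 1380/2.07² = 322.1 W m⁻².
T_eq = [S(1−A)/(4σ)]^(1/4) = [322.1×0.84/(4×5.67×10⁻⁸)]^(1/4) = 185.8 K.
ΔT = T_surf − T_eq = 245 − 185.8.

ΔT ≈ 59.2 K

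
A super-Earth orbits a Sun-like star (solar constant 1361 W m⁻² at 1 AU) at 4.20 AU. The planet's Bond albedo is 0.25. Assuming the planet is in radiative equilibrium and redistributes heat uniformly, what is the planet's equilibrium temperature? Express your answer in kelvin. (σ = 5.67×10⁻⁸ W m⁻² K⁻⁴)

T_eq ≈ 126 K

Flux at 4.20 AU: S = 1361/4.20² = 77.2 W m⁻².
Energy balance: absorbed = emitted ⇒ πR²·S(1−A) = 4πR²·σT_eq⁴, so T_eq⁴ = S(1−A)/(4σ).
T_eq = [77.2 × 0.75 / (4 × 5.67×10⁻⁸)]^(1/4) = (2.55×10⁸)^(1/4) = 126 K.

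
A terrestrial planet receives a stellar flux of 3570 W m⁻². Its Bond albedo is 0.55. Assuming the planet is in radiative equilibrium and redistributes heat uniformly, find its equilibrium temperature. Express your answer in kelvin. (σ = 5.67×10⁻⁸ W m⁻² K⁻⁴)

Energy balance: absorbed = emitted ⇒ πR²·S(1−A) = 4πR²·σT_eq⁴, so T_eq⁴ = S(1−A)/(4σ).
T_eq = [3570 × 0.45 / (4 × 5.67×10⁻⁸)]^(1/4) = (7.08×10⁹)^(1/4) = 290 K.

T_eq ≈ 290 K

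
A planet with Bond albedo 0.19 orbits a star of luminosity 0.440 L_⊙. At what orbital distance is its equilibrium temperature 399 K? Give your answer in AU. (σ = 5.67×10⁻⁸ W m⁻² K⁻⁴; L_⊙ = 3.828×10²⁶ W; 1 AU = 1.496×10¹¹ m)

L = 0.440 × 3.828×10²⁶ = 1.68×10²⁶ W.
From T_eq⁴ = L(1−A)/(16πσd²): d = √[L(1−A)/(16πσT_eq⁴)].
d = √[1.68×10²⁶ × 0.81 / (16π × 5.67×10⁻⁸ × (399)⁴)] = 4.35×10¹⁰ m = 0.291 AU.

d ≈ 0.291 AU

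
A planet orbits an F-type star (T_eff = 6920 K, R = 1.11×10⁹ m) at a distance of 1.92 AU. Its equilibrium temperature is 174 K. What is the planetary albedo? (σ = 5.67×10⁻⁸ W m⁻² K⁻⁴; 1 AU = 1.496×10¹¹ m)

d = 1.92 AU = 2.87×10¹¹ m.
L = 4πR_⋆²σT_⋆⁴ = 4π(1.11×10⁹)² × 5.67×10⁻⁸ × (6920)⁴ = 2.01×10²⁷ W.
S = L/(4πd²) = 1940 W m⁻².
From T_eq⁴ = S(1−A)/(4σ): 1−A = 4σT_eq⁴/S.
1−A = 4 × 5.67×10⁻⁸ × (174)⁴ / 1940 = 0.107.

A ≈ 0.89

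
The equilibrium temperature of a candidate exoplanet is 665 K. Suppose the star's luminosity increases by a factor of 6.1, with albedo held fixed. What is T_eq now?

T_eq ∝ L^(1/4) · d^(−1/2).
T′ = 665 × 6.1^(1/4) = 1050 K.

T_eq ≈ 1050 K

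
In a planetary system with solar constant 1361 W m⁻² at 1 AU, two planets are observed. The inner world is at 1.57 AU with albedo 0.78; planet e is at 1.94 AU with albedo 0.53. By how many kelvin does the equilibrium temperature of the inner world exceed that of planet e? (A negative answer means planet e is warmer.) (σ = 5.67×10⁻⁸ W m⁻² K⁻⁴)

ΔT ≈ -13.3 K

T_eq = [S₀(1−A)/(4σd²)]^(1/4), so T ∝ (1−A)^(1/4) / √d.
T₁ = [1361×0.22/(4×5.67×10⁻⁸×1.57²)]^(1/4) = 152.13 K.
T₂ = [1361×0.47/(4×5.67×10⁻⁸×1.94²)]^(1/4) = 165.45 K.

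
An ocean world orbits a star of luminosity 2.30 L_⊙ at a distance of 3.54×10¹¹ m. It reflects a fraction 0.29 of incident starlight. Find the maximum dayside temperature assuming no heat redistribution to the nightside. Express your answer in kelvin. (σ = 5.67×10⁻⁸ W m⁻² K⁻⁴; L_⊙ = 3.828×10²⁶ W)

T_ss ≈ 289 K

L = 2.30 × 3.828×10²⁶ = 8.80×10²⁶ W.
Flux: S = L/(4πd²) = 8.80×10²⁶/(4π×(3.54×10¹¹)²) = 559 W m⁻².
With no redistribution each surface element balances locally: S(1−A) = σT⁴.
T = [559 × 0.71 / 5.67×10⁻⁸]^(1/4) = (7.00×10⁹)^(1/4) = 289 K.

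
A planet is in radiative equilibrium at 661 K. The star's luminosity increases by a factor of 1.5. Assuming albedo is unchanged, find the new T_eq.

T_eq ∝ L^(1/4) · d^(−1/2).
T′ = 661 × 1.5^(1/4) = 732 K.

T_eq ≈ 732 K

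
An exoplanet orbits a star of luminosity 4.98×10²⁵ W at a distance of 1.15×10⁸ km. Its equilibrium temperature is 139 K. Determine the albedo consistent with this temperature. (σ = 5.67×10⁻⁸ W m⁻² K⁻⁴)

A ≈ 0.72

d = 1.15×10⁸ km = 1.15×10¹¹ m.
Flux: S = L/(4πd²) = 4.98×10²⁵/(4π×(1.15×10¹¹)²) = 300 W m⁻².
From T_eq⁴ = S(1−A)/(4σ): 1−A = 4σT_eq⁴/S.
1−A = 4 × 5.67×10⁻⁸ × (139)⁴ / 300 = 0.283.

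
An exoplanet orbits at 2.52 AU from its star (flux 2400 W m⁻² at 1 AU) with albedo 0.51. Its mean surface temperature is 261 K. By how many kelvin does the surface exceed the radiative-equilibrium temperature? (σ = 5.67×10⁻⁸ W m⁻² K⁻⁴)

S = 2400/2.52² = 377.9 W m⁻².
T_eq = [S(1−A)/(4σ)]^(1/4) = [377.9×0.49/(4×5.67×10⁻⁸)]^(1/4) = 169.0 K.
ΔT = T_surf − T_eq = 261 − 169.0.

ΔT ≈ 92.0 K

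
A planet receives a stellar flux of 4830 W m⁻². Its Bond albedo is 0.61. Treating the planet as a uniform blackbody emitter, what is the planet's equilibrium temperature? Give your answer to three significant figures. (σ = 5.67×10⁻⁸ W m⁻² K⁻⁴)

T_eq ≈ 302 K

Energy balance: absorbed = emitted ⇒ πR²·S(1−A) = 4πR²·σT_eq⁴, so T_eq⁴ = S(1−A)/(4σ).
T_eq = [4830 × 0.39 / (4 × 5.67×10⁻⁸)]^(1/4) = (8.31×10⁹)^(1/4) = 302 K.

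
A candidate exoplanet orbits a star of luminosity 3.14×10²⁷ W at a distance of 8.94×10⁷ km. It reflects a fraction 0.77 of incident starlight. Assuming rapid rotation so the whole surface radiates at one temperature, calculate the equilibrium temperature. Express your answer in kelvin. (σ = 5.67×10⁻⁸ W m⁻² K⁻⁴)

d = 8.94×10⁷ km = 8.94×10¹⁰ m.
Flux: S = L/(4πd²) = 3.14×10²⁷/(4π×(8.94×10¹⁰)²) = 3.13×10⁴ W m⁻².
Energy balance: absorbed = emitted ⇒ πR²·S(1−A) = 4πR²·σT_eq⁴, so T_eq⁴ = S(1−A)/(4σ).
T_eq = [3.13×10⁴ × 0.23 / (4 × 5.67×10⁻⁸)]^(1/4) = (3.17×10¹⁰)^(1/4) = 422 K.

T_eq ≈ 422 K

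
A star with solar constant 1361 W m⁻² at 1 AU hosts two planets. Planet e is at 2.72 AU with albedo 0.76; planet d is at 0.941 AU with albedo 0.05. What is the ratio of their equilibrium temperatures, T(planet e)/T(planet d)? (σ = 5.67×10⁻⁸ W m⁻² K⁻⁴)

T_eq = [S₀(1−A)/(4σd²)]^(1/4), so T ∝ (1−A)^(1/4) / √d.
T₁ = [1361×0.24/(4×5.67×10⁻⁸×2.72²)]^(1/4) = 118.12 K.
T₂ = [1361×0.95/(4×5.67×10⁻⁸×0.941²)]^(1/4) = 283.26 K.

T₁/T₂ ≈ 0.417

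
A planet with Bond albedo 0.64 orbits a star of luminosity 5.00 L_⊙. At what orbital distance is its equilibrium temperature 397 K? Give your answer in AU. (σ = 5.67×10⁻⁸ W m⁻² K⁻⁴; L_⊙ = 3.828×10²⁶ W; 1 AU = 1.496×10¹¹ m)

d ≈ 0.659 AU

L = 5.00 × 3.828×10²⁶ = 1.91×10²⁷ W.
From T_eq⁴ = L(1−A)/(16πσd²): d = √[L(1−A)/(16πσT_eq⁴)].
d = √[1.91×10²⁷ × 0.36 / (16π × 5.67×10⁻⁸ × (397)⁴)] = 9.87×10¹⁰ m = 0.659 AU.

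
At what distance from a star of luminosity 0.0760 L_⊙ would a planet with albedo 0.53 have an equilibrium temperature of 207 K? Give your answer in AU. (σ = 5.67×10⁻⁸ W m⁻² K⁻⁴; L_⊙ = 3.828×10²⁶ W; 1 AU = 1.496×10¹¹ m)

L = 0.0760 × 3.828×10²⁶ = 2.91×10²⁵ W.
From T_eq⁴ = L(1−A)/(16πσd²): d = √[L(1−A)/(16πσT_eq⁴)].
d = √[2.91×10²⁵ × 0.47 / (16π × 5.67×10⁻⁸ × (207)⁴)] = 5.11×10¹⁰ m = 0.342 AU.

d ≈ 0.342 AU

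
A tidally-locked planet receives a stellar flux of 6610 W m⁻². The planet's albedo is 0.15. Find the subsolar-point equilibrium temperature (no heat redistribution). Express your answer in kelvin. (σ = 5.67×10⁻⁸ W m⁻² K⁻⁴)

At the subsolar point the surface absorbs S(1−A) and emits σT⁴ per unit area — no factor of 4, since only the local patch is in balance.
T = [6610 × 0.85 / 5.67×10⁻⁸]^(1/4) = (9.91×10¹⁰)^(1/4) = 561 K.

T_ss ≈ 561 K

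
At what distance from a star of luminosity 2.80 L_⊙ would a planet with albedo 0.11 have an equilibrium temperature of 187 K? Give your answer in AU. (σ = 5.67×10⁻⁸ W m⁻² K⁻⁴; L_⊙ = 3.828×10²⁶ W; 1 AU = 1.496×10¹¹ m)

L = 2.80 × 3.828×10²⁶ = 1.07×10²⁷ W.
From T_eq⁴ = L(1−A)/(16πσd²): d = √[L(1−A)/(16πσT_eq⁴)].
d = √[1.07×10²⁷ × 0.89 / (16π × 5.67×10⁻⁸ × (187)⁴)] = 5.23×10¹¹ m = 3.50 AU.

d ≈ 3.50 AU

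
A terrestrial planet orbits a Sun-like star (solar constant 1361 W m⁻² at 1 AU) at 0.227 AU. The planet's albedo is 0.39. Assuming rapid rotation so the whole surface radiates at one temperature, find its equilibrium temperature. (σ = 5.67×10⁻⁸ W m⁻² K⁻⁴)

T_eq ≈ 516 K

Flux at 0.227 AU: S = 1361/0.227² = 2.64×10⁴ W m⁻².
Energy balance: absorbed = emitted ⇒ πR²·S(1−A) = 4πR²·σT_eq⁴, so T_eq⁴ = S(1−A)/(4σ).
T_eq = [2.64×10⁴ × 0.61 / (4 × 5.67×10⁻⁸)]^(1/4) = (7.10×10¹⁰)^(1/4) = 516 K.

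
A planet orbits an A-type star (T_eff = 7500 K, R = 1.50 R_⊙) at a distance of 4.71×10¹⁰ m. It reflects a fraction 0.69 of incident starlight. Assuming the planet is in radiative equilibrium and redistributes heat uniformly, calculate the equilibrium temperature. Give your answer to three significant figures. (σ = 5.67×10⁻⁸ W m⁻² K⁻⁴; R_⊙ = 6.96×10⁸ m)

R_⋆ = 1.50 × 6.96×10⁸ = 1.04×10⁹ m.
L = 4πR_⋆²σT_⋆⁴ = 4π(1.04×10⁹)² × 5.67×10⁻⁸ × (7500)⁴ = 2.46×10²⁷ W.
S = L/(4πd²) = 8.81×10⁴ W m⁻².
Energy balance: absorbed = emitted ⇒ πR²·S(1−A) = 4πR²·σT_eq⁴, so T_eq⁴ = S(1−A)/(4σ).
T_eq = [8.81×10⁴ × 0.31 / (4 × 5.67×10⁻⁸)]^(1/4) = (1.20×10¹¹)^(1/4) = 589 K.

T_eq ≈ 589 K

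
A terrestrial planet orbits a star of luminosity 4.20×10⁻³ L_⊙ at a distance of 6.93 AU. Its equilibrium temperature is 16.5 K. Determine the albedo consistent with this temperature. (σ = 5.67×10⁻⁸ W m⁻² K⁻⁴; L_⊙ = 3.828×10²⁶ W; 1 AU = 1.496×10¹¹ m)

A ≈ 0.86

d = 6.93 AU = 1.04×10¹² m.
L = 4.20×10⁻³ × 3.828×10²⁶ = 1.61×10²⁴ W.
Flux: S = L/(4πd²) = 1.61×10²⁴/(4π×(1.04×10¹²)²) = 0.119 W m⁻².
From T_eq⁴ = S(1−A)/(4σ): 1−A = 4σT_eq⁴/S.
1−A = 4 × 5.67×10⁻⁸ × (16.5)⁴ / 0.119 = 0.141.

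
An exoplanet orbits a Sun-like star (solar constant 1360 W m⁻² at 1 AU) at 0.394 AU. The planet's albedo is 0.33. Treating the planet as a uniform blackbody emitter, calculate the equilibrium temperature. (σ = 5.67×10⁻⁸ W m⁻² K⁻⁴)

Flux at 0.394 AU: S = 1360/0.394² = 8760 W m⁻².
Energy balance: absorbed = emitted ⇒ πR²·S(1−A) = 4πR²·σT_eq⁴, so T_eq⁴ = S(1−A)/(4σ).
T_eq = [8760 × 0.67 / (4 × 5.67×10⁻⁸)]^(1/4) = (2.59×10¹⁰)^(1/4) = 401 K.

T_eq ≈ 401 K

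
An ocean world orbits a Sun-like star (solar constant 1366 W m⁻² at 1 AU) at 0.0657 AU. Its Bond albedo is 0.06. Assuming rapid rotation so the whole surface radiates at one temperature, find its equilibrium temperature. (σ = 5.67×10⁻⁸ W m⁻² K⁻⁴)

T_eq ≈ 1070 K

Flux at 0.0657 AU: S = 1366/0.0657² = 3.16×10⁵ W m⁻².
Energy balance: absorbed = emitted ⇒ πR²·S(1−A) = 4πR²·σT_eq⁴, so T_eq⁴ = S(1−A)/(4σ).
T_eq = [3.16×10⁵ × 0.94 / (4 × 5.67×10⁻⁸)]^(1/4) = (1.31×10¹²)^(1/4) = 1070 K.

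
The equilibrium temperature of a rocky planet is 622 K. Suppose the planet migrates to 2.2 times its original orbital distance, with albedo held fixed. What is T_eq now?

T_eq ∝ L^(1/4) · d^(−1/2).
T′ = 622 / 2.2^(1/2) = 419 K.

T_eq ≈ 419 K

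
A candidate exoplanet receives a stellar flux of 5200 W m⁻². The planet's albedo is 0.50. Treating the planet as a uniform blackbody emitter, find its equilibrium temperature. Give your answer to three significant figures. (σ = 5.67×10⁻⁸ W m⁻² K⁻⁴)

T_eq ≈ 327 K

Energy balance: absorbed = emitted ⇒ πR²·S(1−A) = 4πR²·σT_eq⁴, so T_eq⁴ = S(1−A)/(4σ).
T_eq = [5200 × 0.50 / (4 × 5.67×10⁻⁸)]^(1/4) = (1.15×10¹⁰)^(1/4) = 327 K.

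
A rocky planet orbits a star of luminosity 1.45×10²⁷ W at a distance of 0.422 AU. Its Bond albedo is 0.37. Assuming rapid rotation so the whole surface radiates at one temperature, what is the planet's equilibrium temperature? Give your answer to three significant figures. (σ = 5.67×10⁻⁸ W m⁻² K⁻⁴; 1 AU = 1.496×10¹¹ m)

d = 0.422 AU = 6.31×10¹⁰ m.
Flux: S = L/(4πd²) = 1.45×10²⁷/(4π×(6.31×10¹⁰)²) = 2.90×10⁴ W m⁻².
Energy balance: absorbed = emitted ⇒ πR²·S(1−A) = 4πR²·σT_eq⁴, so T_eq⁴ = S(1−A)/(4σ).
T_eq = [2.90×10⁴ × 0.63 / (4 × 5.67×10⁻⁸)]^(1/4) = (8.04×10¹⁰)^(1/4) = 533 K.

T_eq ≈ 533 K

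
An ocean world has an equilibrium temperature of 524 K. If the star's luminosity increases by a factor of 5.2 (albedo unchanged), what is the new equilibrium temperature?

T_eq ≈ 791 K

T_eq ∝ L^(1/4) · d^(−1/2).
T′ = 524 × 5.2^(1/4) = 791 K.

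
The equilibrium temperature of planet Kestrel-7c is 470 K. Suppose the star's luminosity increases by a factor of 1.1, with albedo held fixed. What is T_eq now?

T_eq ≈ 481 K

T_eq ∝ L^(1/4) · d^(−1/2).
T′ = 470 × 1.1^(1/4) = 481 K.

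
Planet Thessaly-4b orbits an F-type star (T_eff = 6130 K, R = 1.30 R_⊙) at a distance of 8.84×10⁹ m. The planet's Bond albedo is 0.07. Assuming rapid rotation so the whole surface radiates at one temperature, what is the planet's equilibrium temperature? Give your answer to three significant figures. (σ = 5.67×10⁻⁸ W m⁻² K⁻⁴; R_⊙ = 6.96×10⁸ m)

R_⋆ = 1.30 × 6.96×10⁸ = 9.05×10⁸ m.
L = 4πR_⋆²σT_⋆⁴ = 4π(9.05×10⁸)² × 5.67×10⁻⁸ × (6130)⁴ = 8.24×10²⁶ W.
S = L/(4πd²) = 8.39×10⁵ W m⁻².
Energy balance: absorbed = emitted ⇒ πR²·S(1−A) = 4πR²·σT_eq⁴, so T_eq⁴ = S(1−A)/(4σ).
T_eq = [8.39×10⁵ × 0.93 / (4 × 5.67×10⁻⁸)]^(1/4) = (3.44×10¹²)^(1/4) = 1360 K.

T_eq ≈ 1360 K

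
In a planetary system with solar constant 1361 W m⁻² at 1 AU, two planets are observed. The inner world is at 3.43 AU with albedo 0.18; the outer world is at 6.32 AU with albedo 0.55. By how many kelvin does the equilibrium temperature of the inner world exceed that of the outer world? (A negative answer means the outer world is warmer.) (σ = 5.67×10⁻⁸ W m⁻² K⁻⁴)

T_eq = [S₀(1−A)/(4σd²)]^(1/4), so T ∝ (1−A)^(1/4) / √d.
T₁ = [1361×0.82/(4×5.67×10⁻⁸×3.43²)]^(1/4) = 143.01 K.
T₂ = [1361×0.45/(4×5.67×10⁻⁸×6.32²)]^(1/4) = 90.68 K.

ΔT ≈ 52.3 K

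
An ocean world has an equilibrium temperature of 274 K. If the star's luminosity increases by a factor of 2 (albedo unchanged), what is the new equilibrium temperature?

T_eq ∝ L^(1/4) · d^(−1/2).
T′ = 274 × 2^(1/4) = 326 K.

T_eq ≈ 326 K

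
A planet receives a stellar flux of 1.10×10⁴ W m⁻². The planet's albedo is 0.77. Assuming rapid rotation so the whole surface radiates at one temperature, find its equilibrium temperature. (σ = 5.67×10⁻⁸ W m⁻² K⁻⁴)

T_eq ≈ 325 K

Energy balance: absorbed = emitted ⇒ πR²·S(1−A) = 4πR²·σT_eq⁴, so T_eq⁴ = S(1−A)/(4σ).
T_eq = [1.10×10⁴ × 0.23 / (4 × 5.67×10⁻⁸)]^(1/4) = (1.12×10¹⁰)^(1/4) = 325 K.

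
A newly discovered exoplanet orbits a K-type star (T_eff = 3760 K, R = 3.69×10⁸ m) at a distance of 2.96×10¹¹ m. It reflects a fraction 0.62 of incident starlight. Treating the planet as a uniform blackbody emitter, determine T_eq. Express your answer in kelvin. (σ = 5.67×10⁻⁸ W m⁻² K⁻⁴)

T_eq ≈ 73.7 K

L = 4πR_⋆²σT_⋆⁴ = 4π(3.69×10⁸)² × 5.67×10⁻⁸ × (3760)⁴ = 1.94×10²⁵ W.
S = L/(4πd²) = 17.6 W m⁻².
Energy balance: absorbed = emitted ⇒ πR²·S(1−A) = 4πR²·σT_eq⁴, so T_eq⁴ = S(1−A)/(4σ).
T_eq = [17.6 × 0.38 / (4 × 5.67×10⁻⁸)]^(1/4) = (2.95×10⁷)^(1/4) = 73.7 K.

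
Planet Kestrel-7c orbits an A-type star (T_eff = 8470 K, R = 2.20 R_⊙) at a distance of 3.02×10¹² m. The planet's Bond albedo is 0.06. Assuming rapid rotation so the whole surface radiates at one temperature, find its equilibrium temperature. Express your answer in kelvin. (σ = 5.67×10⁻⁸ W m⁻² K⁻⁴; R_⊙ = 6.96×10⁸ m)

R_⋆ = 2.20 × 6.96×10⁸ = 1.53×10⁹ m.
L = 4πR_⋆²σT_⋆⁴ = 4π(1.53×10⁹)² × 5.67×10⁻⁸ × (8470)⁴ = 8.60×10²⁷ W.
S = L/(4πd²) = 75.0 W m⁻².
Energy balance: absorbed = emitted ⇒ πR²·S(1−A) = 4πR²·σT_eq⁴, so T_eq⁴ = S(1−A)/(4σ).
T_eq = [75.0 × 0.94 / (4 × 5.67×10⁻⁸)]^(1/4) = (3.11×10⁸)^(1/4) = 133 K.

T_eq ≈ 133 K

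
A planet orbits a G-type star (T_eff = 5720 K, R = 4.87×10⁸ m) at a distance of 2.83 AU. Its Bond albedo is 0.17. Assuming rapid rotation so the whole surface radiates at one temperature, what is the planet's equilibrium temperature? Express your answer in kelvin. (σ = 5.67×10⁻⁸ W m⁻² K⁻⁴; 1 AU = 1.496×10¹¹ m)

T_eq ≈ 131 K

d = 2.83 AU = 4.23×10¹¹ m.
L = 4πR_⋆²σT_⋆⁴ = 4π(4.87×10⁸)² × 5.67×10⁻⁸ × (5720)⁴ = 1.81×10²⁶ W.
S = L/(4πd²) = 80.3 W m⁻².
Energy balance: absorbed = emitted ⇒ πR²·S(1−A) = 4πR²·σT_eq⁴, so T_eq⁴ = S(1−A)/(4σ).
T_eq = [80.3 × 0.83 / (4 × 5.67×10⁻⁸)]^(1/4) = (2.94×10⁸)^(1/4) = 131 K.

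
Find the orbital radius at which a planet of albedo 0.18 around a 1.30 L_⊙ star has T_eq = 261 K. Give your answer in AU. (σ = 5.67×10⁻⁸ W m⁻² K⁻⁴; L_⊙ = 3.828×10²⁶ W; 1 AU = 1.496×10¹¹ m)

L = 1.30 × 3.828×10²⁶ = 4.98×10²⁶ W.
From T_eq⁴ = L(1−A)/(16πσd²): d = √[L(1−A)/(16πσT_eq⁴)].
d = √[4.98×10²⁶ × 0.82 / (16π × 5.67×10⁻⁸ × (261)⁴)] = 1.76×10¹¹ m = 1.17 AU.

d ≈ 1.17 AU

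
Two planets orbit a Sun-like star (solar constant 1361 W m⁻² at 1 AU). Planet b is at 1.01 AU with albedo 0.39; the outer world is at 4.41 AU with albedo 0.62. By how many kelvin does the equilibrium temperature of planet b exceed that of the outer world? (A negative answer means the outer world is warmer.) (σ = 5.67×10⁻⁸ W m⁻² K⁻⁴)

T_eq = [S₀(1−A)/(4σd²)]^(1/4), so T ∝ (1−A)^(1/4) / √d.
T₁ = [1361×0.61/(4×5.67×10⁻⁸×1.01²)]^(1/4) = 244.75 K.
T₂ = [1361×0.38/(4×5.67×10⁻⁸×4.41²)]^(1/4) = 104.06 K.

ΔT ≈ 140.7 K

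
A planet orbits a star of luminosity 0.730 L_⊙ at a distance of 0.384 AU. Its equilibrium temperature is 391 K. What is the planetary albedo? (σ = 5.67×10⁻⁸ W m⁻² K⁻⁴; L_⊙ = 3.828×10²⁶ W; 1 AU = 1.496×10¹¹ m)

A ≈ 0.21

d = 0.384 AU = 5.74×10¹⁰ m.
L = 0.730 × 3.828×10²⁶ = 2.79×10²⁶ W.
Flux: S = L/(4πd²) = 2.79×10²⁶/(4π×(5.74×10¹⁰)²) = 6740 W m⁻².
From T_eq⁴ = S(1−A)/(4σ): 1−A = 4σT_eq⁴/S.
1−A = 4 × 5.67×10⁻⁸ × (391)⁴ / 6740 = 0.787.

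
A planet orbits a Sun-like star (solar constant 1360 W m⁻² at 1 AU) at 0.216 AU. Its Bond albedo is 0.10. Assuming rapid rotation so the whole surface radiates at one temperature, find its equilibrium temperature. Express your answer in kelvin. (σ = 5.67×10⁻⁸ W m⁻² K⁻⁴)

Flux at 0.216 AU: S = 1360/0.216² = 2.91×10⁴ W m⁻².
Energy balance: absorbed = emitted ⇒ πR²·S(1−A) = 4πR²·σT_eq⁴, so T_eq⁴ = S(1−A)/(4σ).
T_eq = [2.91×10⁴ × 0.90 / (4 × 5.67×10⁻⁸)]^(1/4) = (1.16×10¹¹)^(1/4) = 583 K.

T_eq ≈ 583 K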